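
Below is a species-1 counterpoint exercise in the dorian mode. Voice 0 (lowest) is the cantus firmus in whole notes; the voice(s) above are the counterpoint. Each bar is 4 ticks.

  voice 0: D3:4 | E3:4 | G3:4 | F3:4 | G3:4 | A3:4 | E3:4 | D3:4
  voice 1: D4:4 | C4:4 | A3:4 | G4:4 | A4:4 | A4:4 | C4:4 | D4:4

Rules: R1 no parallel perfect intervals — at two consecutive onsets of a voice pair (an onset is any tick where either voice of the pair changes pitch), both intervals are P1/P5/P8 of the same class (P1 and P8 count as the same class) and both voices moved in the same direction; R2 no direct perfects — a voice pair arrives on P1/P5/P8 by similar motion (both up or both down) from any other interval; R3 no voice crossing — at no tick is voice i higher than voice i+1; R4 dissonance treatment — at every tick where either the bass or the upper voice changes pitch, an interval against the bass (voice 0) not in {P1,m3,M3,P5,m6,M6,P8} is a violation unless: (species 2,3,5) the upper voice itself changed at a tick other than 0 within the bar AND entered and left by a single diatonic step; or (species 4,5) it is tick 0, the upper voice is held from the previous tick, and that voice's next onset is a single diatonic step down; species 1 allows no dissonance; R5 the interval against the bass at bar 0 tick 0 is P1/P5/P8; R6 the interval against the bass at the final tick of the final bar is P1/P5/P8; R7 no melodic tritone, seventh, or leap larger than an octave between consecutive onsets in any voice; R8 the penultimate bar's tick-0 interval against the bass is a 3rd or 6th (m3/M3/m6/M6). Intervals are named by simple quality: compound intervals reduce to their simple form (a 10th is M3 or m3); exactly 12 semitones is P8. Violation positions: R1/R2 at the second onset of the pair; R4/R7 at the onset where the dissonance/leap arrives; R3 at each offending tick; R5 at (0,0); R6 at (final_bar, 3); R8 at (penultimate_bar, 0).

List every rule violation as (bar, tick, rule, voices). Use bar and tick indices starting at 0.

bar 0: v0=D3 v1=D4 downbeat P8
bar 1: v0=E3 v1=C4 downbeat m6
bar 2: v0=G3 v1=A3 downbeat M2
bar 3: v0=F3 v1=G4 downbeat M2
bar 4: v0=G3 v1=A4 downbeat M2
bar 5: v0=A3 v1=A4 downbeat P8
bar 6: v0=E3 v1=C4 downbeat m6
bar 7: v0=D3 v1=D4 downbeat P8
  -> R4 @ bar 2 tick 0 v(0, 1): G3/A3 M2 untreated
  -> R4 @ bar 3 tick 0 v(0, 1): F3/G4 M2 untreated
  -> R7 @ bar 3 tick 0 v(1,): A3->G4 leap 10st
  -> R4 @ bar 4 tick 0 v(0, 1): G3/A4 M2 untreated

(2, 0, R4, (0, 1))
(3, 0, R4, (0, 1))
(3, 0, R7, (1,))
(4, 0, R4, (0, 1))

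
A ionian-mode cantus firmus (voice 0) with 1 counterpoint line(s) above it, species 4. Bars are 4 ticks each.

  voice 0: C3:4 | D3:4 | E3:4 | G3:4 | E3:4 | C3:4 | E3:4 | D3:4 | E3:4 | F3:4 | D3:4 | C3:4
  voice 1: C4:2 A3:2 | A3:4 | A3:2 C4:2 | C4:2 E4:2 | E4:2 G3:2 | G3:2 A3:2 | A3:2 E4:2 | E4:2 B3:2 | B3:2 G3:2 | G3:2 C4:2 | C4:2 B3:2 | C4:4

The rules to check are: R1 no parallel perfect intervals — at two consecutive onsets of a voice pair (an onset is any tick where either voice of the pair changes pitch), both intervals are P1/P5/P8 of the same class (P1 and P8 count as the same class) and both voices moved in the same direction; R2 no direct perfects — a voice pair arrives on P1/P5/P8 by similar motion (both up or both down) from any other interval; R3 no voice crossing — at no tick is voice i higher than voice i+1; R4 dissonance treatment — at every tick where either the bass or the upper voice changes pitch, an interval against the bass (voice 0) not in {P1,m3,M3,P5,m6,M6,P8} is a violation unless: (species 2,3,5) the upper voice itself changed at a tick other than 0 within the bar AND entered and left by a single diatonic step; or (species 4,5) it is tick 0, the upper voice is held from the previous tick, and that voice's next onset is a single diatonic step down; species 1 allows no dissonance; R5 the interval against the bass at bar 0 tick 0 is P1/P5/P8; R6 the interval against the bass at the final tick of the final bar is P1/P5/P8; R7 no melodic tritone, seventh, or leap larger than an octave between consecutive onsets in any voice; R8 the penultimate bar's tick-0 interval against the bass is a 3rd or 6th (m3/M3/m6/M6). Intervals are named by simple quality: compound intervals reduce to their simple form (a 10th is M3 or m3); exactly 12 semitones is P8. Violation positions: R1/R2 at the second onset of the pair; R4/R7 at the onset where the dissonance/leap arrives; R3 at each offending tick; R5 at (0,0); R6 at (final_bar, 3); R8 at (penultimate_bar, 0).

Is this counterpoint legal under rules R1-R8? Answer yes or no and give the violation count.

bar 0: v0=C3 v1=C4 (P8)
bar 1: v0=D3 v1=A3 (P5)
bar 2: v0=E3 v1=A3 (P4)
bar 3: v0=G3 v1=C4 (P4)
bar 4: v0=E3 v1=E4 (P8)
bar 5: v0=C3 v1=G3 (P5)
bar 6: v0=E3 v1=A3 (P4)
bar 7: v0=D3 v1=E4 (M2)
bar 8: v0=E3 v1=B3 (P5)
bar 9: v0=F3 v1=G3 (M2)
bar 10: v0=D3 v1=C4 (m7)
bar 11: v0=C3 v1=C4 (P8)
  R4 @ bar2.0: E3/A3 P4 untreated
  R4 @ bar3.0: G3/C4 P4 untreated
  R4 @ bar6.0: E3/A3 P4 untreated
  R4 @ bar7.0: D3/E4 M2 untreated
  R4 @ bar9.0: F3/G3 M2 untreated
  R8 @ bar10.0: penult m7 not 3rd/6th

No (6 violations)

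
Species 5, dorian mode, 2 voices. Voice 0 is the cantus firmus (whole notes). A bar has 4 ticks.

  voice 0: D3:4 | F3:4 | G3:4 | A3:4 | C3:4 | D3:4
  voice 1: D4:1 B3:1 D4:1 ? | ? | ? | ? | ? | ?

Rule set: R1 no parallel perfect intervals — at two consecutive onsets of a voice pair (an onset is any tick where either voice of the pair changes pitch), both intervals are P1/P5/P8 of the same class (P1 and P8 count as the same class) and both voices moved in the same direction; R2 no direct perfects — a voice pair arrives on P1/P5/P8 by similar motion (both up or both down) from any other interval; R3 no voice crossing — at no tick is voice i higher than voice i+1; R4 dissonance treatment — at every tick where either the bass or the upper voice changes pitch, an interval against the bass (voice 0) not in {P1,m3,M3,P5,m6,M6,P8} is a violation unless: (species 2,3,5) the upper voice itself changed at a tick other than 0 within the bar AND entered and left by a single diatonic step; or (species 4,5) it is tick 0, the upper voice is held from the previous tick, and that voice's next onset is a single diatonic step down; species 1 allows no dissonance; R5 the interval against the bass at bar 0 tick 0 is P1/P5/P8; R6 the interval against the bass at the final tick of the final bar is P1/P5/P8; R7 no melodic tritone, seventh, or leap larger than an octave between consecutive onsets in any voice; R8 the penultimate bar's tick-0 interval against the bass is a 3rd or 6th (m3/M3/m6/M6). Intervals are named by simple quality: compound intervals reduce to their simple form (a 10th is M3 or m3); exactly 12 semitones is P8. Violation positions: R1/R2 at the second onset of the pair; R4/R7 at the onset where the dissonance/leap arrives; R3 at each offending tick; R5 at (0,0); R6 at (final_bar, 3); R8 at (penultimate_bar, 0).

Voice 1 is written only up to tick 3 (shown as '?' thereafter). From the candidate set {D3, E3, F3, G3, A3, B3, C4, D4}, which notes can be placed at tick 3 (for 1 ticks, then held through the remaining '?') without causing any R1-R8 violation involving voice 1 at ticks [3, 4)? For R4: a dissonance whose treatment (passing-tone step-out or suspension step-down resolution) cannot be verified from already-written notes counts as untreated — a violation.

D3: legal
E3: violates R4,R7
F3: legal
G3: violates R4
A3: legal
B3: legal
C4: violates R4
D4: legal

{A3, B3, D3, D4, F3}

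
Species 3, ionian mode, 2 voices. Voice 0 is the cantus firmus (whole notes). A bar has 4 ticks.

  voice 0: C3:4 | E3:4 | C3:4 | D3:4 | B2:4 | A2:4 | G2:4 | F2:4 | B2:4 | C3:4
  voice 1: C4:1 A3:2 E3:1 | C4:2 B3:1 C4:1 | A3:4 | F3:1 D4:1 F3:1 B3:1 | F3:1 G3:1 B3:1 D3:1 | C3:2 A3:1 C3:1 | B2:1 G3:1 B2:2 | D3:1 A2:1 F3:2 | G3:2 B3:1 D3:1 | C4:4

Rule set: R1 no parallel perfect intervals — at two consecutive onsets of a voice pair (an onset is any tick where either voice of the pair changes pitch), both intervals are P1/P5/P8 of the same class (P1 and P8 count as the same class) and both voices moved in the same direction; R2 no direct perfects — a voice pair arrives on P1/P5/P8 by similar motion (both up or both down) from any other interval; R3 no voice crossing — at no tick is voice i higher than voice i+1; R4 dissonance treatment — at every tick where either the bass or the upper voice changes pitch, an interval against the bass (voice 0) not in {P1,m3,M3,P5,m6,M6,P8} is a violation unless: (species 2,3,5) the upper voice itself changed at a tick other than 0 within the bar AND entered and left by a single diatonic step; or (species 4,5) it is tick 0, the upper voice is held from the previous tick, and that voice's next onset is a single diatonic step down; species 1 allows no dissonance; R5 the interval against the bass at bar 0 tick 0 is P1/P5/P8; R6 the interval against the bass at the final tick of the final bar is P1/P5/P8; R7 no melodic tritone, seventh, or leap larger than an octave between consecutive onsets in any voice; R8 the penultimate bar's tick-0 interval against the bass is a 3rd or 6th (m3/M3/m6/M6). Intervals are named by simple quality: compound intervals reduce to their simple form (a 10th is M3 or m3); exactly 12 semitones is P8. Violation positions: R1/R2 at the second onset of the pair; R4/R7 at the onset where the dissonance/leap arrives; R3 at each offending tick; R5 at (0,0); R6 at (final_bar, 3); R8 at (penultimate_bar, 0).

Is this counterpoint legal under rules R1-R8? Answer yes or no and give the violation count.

No (6 violations)

bar 0: v0=C3 v1=C4 (P8)
bar 1: v0=E3 v1=C4 (m6)
bar 2: v0=C3 v1=A3 (M6)
bar 3: v0=D3 v1=F3 (m3)
bar 4: v0=B2 v1=F3 (TT)
bar 5: v0=A2 v1=C3 (m3)
bar 6: v0=G2 v1=B2 (M3)
bar 7: v0=F2 v1=D3 (M6)
bar 8: v0=B2 v1=G3 (m6)
bar 9: v0=C3 v1=C4 (P8)
  R7 @ bar3.3: F3->B3 leap 6st
  R4 @ bar4.0: B2/F3 TT untreated
  R7 @ bar4.0: B3->F3 leap 6st
  R7 @ bar8.0: F2->B2 leap 6st
  R2 @ bar9.0: B2/D3 m3 -> C3/C4 P8 similar
  R7 @ bar9.0: D3->C4 leap 10st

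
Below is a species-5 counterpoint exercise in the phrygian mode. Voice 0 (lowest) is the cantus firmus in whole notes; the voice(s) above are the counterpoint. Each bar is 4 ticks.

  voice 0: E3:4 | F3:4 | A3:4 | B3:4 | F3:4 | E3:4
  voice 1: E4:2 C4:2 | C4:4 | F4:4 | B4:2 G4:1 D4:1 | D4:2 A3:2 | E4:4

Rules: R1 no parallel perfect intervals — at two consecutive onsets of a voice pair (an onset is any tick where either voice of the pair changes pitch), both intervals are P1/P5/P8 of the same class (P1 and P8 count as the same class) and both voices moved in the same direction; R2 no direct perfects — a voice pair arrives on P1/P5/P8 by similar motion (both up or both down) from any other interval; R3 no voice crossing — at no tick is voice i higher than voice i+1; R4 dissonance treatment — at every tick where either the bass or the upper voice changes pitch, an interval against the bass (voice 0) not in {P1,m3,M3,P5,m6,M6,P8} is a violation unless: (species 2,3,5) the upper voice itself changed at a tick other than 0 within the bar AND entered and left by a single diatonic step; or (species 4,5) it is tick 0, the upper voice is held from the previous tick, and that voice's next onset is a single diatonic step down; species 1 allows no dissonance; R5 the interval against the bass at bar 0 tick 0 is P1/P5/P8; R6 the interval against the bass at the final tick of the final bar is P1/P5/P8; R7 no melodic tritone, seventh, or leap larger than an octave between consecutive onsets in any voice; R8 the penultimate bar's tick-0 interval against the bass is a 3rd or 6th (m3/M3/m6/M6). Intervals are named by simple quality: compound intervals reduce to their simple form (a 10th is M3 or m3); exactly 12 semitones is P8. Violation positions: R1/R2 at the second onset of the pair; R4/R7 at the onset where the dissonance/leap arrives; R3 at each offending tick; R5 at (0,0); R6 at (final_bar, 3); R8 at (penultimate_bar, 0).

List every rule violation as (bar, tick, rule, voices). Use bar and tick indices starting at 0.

(3, 0, R2, (0, 1))
(3, 0, R7, (1,))
(4, 0, R7, (0,))

bar 0: v0=E3 v1=E4 downbeat P8
bar 1: v0=F3 v1=C4 downbeat P5
bar 2: v0=A3 v1=F4 downbeat m6
bar 3: v0=B3 v1=B4 downbeat P8
bar 4: v0=F3 v1=D4 downbeat M6
bar 5: v0=E3 v1=E4 downbeat P8
  -> R2 @ bar 3 tick 0 v(0, 1): A3/F4 m6 -> B3/B4 P8 similar
  -> R7 @ bar 3 tick 0 v(1,): F4->B4 leap 6st
  -> R7 @ bar 4 tick 0 v(0,): B3->F3 leap 6st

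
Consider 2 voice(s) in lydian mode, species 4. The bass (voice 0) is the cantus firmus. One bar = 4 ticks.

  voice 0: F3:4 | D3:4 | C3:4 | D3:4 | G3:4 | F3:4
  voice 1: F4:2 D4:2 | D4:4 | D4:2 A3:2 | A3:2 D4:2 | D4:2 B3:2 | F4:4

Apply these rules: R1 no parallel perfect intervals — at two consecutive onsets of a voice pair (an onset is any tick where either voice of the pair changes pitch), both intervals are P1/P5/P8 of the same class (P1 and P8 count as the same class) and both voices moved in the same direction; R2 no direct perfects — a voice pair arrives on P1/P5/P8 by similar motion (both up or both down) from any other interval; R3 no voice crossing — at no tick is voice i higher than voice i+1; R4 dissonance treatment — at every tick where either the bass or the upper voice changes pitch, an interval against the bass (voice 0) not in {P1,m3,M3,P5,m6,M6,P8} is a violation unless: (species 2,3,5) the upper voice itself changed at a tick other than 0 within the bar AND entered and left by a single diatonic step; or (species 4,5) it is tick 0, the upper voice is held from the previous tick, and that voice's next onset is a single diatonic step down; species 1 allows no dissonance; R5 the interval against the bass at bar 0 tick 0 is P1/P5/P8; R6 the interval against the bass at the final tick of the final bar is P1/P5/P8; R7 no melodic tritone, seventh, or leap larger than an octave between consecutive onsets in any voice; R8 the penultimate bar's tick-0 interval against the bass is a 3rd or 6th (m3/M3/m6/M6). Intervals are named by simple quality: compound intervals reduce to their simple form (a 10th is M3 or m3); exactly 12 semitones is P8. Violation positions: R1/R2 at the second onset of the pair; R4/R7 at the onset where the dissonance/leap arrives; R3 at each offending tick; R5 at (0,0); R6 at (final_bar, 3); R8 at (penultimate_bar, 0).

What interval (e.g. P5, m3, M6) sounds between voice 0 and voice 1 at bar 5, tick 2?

voice 0=F3 voice 1=F4 -> P8

P8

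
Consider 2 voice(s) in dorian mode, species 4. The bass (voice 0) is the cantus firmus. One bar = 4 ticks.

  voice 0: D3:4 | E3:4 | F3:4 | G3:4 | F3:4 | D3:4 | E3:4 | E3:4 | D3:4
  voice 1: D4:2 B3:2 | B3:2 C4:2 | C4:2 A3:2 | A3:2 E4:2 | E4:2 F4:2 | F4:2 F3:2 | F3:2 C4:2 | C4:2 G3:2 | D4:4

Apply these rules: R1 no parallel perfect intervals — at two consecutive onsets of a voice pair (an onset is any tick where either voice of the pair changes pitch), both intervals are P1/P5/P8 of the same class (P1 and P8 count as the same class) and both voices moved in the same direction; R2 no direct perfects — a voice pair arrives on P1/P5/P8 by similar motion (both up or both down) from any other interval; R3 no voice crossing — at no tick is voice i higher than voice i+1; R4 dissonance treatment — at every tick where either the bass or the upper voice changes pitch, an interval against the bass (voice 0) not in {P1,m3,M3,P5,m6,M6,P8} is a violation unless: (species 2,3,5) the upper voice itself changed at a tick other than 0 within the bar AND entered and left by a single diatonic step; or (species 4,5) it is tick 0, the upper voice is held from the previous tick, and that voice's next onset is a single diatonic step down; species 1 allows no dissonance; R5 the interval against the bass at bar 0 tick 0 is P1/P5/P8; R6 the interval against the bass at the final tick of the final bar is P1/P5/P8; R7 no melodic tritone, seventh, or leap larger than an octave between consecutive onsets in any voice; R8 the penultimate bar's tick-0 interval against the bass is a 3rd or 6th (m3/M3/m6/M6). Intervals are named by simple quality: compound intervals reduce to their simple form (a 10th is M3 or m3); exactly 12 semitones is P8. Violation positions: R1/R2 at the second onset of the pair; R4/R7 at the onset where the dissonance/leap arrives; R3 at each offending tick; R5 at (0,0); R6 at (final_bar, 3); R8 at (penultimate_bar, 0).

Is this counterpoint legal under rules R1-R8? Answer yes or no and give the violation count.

No (3 violations)

bar 0: v0=D3 v1=D4 (P8)
bar 1: v0=E3 v1=B3 (P5)
bar 2: v0=F3 v1=C4 (P5)
bar 3: v0=G3 v1=A3 (M2)
bar 4: v0=F3 v1=E4 (M7)
bar 5: v0=D3 v1=F4 (m3)
bar 6: v0=E3 v1=F3 (m2)
bar 7: v0=E3 v1=C4 (m6)
bar 8: v0=D3 v1=D4 (P8)
  R4 @ bar3.0: G3/A3 M2 untreated
  R4 @ bar4.0: F3/E4 M7 untreated
  R4 @ bar6.0: E3/F3 m2 untreated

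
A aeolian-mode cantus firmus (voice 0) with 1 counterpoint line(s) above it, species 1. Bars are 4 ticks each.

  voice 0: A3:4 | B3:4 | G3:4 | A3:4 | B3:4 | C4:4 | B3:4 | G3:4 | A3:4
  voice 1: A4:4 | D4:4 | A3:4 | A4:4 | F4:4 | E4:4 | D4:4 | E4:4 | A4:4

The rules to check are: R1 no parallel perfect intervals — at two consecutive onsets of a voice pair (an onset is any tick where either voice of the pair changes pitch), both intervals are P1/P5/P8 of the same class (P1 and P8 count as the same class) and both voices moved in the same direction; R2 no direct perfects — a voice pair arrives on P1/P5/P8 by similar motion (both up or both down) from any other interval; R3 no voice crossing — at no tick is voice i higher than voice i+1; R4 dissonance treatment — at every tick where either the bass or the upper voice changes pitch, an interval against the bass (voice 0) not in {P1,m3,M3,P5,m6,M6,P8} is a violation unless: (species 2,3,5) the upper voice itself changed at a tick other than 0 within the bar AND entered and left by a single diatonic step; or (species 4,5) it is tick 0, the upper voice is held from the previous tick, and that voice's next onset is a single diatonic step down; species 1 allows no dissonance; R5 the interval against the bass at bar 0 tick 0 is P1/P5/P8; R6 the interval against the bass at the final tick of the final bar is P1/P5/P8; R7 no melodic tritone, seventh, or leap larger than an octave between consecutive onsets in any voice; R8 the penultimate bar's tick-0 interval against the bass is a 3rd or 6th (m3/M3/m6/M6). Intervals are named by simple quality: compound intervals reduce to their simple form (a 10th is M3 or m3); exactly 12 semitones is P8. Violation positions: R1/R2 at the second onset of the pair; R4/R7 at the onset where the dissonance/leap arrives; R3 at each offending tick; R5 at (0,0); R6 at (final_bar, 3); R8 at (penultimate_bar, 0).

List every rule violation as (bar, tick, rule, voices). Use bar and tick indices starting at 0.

(2, 0, R4, (0, 1))
(3, 0, R2, (0, 1))
(4, 0, R4, (0, 1))
(8, 0, R2, (0, 1))

bar 0: v0=A3 v1=A4 downbeat P8
bar 1: v0=B3 v1=D4 downbeat m3
bar 2: v0=G3 v1=A3 downbeat M2
bar 3: v0=A3 v1=A4 downbeat P8
bar 4: v0=B3 v1=F4 downbeat TT
bar 5: v0=C4 v1=E4 downbeat M3
bar 6: v0=B3 v1=D4 downbeat m3
bar 7: v0=G3 v1=E4 downbeat M6
bar 8: v0=A3 v1=A4 downbeat P8
  -> R4 @ bar 2 tick 0 v(0, 1): G3/A3 M2 untreated
  -> R2 @ bar 3 tick 0 v(0, 1): G3/A3 M2 -> A3/A4 P8 similar
  -> R4 @ bar 4 tick 0 v(0, 1): B3/F4 TT untreated
  -> R2 @ bar 8 tick 0 v(0, 1): G3/E4 M6 -> A3/A4 P8 similar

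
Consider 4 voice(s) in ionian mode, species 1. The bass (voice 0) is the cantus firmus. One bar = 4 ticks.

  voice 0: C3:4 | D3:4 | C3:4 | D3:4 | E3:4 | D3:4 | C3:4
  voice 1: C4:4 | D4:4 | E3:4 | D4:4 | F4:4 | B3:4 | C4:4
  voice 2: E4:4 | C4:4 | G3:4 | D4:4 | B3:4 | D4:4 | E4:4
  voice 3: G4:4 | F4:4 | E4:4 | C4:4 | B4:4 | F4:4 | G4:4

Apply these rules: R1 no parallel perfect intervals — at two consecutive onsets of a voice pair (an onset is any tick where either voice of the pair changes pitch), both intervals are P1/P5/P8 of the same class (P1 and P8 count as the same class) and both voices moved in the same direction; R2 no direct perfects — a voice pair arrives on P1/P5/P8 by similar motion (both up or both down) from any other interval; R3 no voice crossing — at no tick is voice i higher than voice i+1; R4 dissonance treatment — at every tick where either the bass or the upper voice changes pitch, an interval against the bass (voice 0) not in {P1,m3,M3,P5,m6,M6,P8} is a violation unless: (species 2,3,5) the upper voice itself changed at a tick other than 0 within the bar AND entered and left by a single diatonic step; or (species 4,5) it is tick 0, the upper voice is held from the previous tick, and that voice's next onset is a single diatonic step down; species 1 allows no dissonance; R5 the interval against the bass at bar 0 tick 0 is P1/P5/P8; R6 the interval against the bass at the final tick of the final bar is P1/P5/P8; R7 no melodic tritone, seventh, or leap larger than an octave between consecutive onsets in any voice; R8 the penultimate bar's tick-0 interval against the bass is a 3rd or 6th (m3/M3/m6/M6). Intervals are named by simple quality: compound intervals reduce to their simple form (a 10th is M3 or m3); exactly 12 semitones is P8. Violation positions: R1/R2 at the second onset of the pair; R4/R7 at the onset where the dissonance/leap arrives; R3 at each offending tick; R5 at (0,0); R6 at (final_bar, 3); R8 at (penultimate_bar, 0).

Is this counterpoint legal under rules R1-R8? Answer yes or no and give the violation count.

No (31 violations)

bar 0: v0=C3 v1=C4 v2=E4 v3=G4 (P5)
bar 1: v0=D3 v1=D4 v2=C4 v3=F4 (m3)
bar 2: v0=C3 v1=E3 v2=G3 v3=E4 (M3)
bar 3: v0=D3 v1=D4 v2=D4 v3=C4 (m7)
bar 4: v0=E3 v1=F4 v2=B3 v3=B4 (P5)
bar 5: v0=D3 v1=B3 v2=D4 v3=F4 (m3)
bar 6: v0=C3 v1=C4 v2=E4 v3=G4 (P5)
  R5 @ bar0.0: opens on M3
  R1 @ bar1.0: C3/C4 P8 -> D3/D4 P8 similar
  R3 @ bar1.0: D4 above C4
  R4 @ bar1.0: D3/C4 m7 untreated
  R3 @ bar1.1: D4 above C4
  R3 @ bar1.2: D4 above C4
  R3 @ bar1.3: D4 above C4
  R2 @ bar2.0: D3/C4 m7 -> C3/G3 P5 similar
  R2 @ bar2.0: D4/F4 m3 -> E3/E4 P8 similar
  R7 @ bar2.0: D4->E3 leap 10st
  R2 @ bar3.0: C3/E3 M3 -> D3/D4 P8 similar
  R2 @ bar3.0: C3/G3 P5 -> D3/D4 P8 similar
  R2 @ bar3.0: E3/G3 m3 -> D4/D4 P1 similar
  R3 @ bar3.0: D4 above C4
  R4 @ bar3.0: D3/C4 m7 untreated
  R7 @ bar3.0: E3->D4 leap 10st
  R3 @ bar3.1: D4 above C4
  R3 @ bar3.2: D4 above C4
  R3 @ bar3.3: D4 above C4
  R2 @ bar4.0: D3/C4 m7 -> E3/B4 P5 similar
  R3 @ bar4.0: F4 above B3
  R4 @ bar4.0: E3/F4 m2 untreated
  R7 @ bar4.0: C4->B4 leap 11st
  R3 @ bar4.1: F4 above B3
  R3 @ bar4.2: F4 above B3
  R3 @ bar4.3: F4 above B3
  R7 @ bar5.0: F4->B3 leap 6st
  R7 @ bar5.0: B4->F4 leap 6st
  R8 @ bar5.0: penult P8 not 3rd/6th
  R2 @ bar6.0: B3/F4 TT -> C4/G4 P5 similar
  R6 @ bar6.3: closes on M3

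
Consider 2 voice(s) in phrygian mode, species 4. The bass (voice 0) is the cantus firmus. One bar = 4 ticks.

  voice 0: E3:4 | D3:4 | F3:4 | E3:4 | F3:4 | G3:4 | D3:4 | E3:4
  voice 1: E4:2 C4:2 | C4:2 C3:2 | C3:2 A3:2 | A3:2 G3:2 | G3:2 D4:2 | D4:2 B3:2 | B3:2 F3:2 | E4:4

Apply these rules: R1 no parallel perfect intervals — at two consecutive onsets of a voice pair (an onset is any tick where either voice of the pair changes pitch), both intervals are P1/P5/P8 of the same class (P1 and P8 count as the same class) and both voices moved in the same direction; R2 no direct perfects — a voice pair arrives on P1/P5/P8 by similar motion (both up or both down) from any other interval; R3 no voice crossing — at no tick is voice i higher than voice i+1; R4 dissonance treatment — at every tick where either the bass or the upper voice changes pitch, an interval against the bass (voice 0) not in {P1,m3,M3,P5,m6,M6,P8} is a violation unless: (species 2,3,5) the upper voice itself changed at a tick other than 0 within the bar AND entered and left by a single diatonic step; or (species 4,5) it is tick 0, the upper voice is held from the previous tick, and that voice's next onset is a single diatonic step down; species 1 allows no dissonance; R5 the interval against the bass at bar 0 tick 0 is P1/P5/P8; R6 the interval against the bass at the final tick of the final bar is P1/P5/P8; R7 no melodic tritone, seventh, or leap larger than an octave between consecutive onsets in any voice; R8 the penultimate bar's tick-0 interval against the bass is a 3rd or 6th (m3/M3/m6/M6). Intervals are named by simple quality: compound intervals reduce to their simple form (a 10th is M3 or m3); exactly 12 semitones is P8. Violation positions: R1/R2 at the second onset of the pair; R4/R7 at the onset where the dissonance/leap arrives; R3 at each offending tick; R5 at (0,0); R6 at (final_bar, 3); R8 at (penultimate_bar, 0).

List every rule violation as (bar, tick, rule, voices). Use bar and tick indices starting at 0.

(1, 0, R4, (0, 1))
(1, 2, R3, (0, 1))
(1, 2, R4, (0, 1))
(1, 3, R3, (0, 1))
(2, 0, R3, (0, 1))
(2, 0, R4, (0, 1))
(2, 1, R3, (0, 1))
(4, 0, R4, (0, 1))
(6, 2, R7, (1,))
(7, 0, R2, (0, 1))
(7, 0, R7, (1,))

bar 0: v0=E3 v1=E4 downbeat P8
bar 1: v0=D3 v1=C4 downbeat m7
bar 2: v0=F3 v1=C3 downbeat P4
bar 3: v0=E3 v1=A3 downbeat P4
bar 4: v0=F3 v1=G3 downbeat M2
bar 5: v0=G3 v1=D4 downbeat P5
bar 6: v0=D3 v1=B3 downbeat M6
bar 7: v0=E3 v1=E4 downbeat P8
  -> R4 @ bar 1 tick 0 v(0, 1): D3/C4 m7 untreated
  -> R3 @ bar 1 tick 2 v(0, 1): D3 above C3
  -> R4 @ bar 1 tick 2 v(0, 1): D3/C3 M2 untreated
  -> R3 @ bar 1 tick 3 v(0, 1): D3 above C3
  -> R3 @ bar 2 tick 0 v(0, 1): F3 above C3
  -> R4 @ bar 2 tick 0 v(0, 1): F3/C3 P4 untreated
  -> R3 @ bar 2 tick 1 v(0, 1): F3 above C3
  -> R4 @ bar 4 tick 0 v(0, 1): F3/G3 M2 untreated
  -> R7 @ bar 6 tick 2 v(1,): B3->F3 leap 6st
  -> R2 @ bar 7 tick 0 v(0, 1): D3/F3 m3 -> E3/E4 P8 similar
  -> R7 @ bar 7 tick 0 v(1,): F3->E4 leap 11st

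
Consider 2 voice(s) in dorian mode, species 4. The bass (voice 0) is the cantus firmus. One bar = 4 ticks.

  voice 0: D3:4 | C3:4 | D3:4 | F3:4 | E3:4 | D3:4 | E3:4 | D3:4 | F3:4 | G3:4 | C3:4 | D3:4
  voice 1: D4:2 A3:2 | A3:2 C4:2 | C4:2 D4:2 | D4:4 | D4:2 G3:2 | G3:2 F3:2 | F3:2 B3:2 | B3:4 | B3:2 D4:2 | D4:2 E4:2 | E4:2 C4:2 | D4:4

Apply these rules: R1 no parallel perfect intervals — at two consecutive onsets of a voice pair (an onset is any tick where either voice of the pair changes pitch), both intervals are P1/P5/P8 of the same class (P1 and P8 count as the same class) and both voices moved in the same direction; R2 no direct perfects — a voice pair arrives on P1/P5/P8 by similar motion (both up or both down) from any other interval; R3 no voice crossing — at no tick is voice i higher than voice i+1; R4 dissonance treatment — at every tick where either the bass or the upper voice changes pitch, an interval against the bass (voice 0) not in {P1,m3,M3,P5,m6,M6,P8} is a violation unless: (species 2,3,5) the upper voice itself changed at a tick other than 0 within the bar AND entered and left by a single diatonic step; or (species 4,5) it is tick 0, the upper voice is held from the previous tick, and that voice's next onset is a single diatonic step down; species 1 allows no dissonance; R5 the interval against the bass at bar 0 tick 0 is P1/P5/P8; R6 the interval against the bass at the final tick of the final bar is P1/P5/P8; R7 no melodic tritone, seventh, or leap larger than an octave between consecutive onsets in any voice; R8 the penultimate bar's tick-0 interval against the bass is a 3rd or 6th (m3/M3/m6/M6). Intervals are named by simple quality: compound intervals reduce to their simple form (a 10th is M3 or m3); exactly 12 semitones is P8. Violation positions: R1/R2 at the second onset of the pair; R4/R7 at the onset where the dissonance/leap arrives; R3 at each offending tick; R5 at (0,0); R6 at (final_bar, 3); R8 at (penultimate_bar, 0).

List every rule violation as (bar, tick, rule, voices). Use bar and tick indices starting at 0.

bar 0: v0=D3 v1=D4 downbeat P8
bar 1: v0=C3 v1=A3 downbeat M6
bar 2: v0=D3 v1=C4 downbeat m7
bar 3: v0=F3 v1=D4 downbeat M6
bar 4: v0=E3 v1=D4 downbeat m7
bar 5: v0=D3 v1=G3 downbeat P4
bar 6: v0=E3 v1=F3 downbeat m2
bar 7: v0=D3 v1=B3 downbeat M6
bar 8: v0=F3 v1=B3 downbeat TT
bar 9: v0=G3 v1=D4 downbeat P5
bar 10: v0=C3 v1=E4 downbeat M3
bar 11: v0=D3 v1=D4 downbeat P8
  -> R4 @ bar 2 tick 0 v(0, 1): D3/C4 m7 untreated
  -> R4 @ bar 4 tick 0 v(0, 1): E3/D4 m7 untreated
  -> R4 @ bar 6 tick 0 v(0, 1): E3/F3 m2 untreated
  -> R7 @ bar 6 tick 2 v(1,): F3->B3 leap 6st
  -> R4 @ bar 8 tick 0 v(0, 1): F3/B3 TT untreated
  -> R1 @ bar 11 tick 0 v(0, 1): C3/C4 P8 -> D3/D4 P8 similar

(2, 0, R4, (0, 1))
(4, 0, R4, (0, 1))
(6, 0, R4, (0, 1))
(6, 2, R7, (1,))
(8, 0, R4, (0, 1))
(11, 0, R1, (0, 1))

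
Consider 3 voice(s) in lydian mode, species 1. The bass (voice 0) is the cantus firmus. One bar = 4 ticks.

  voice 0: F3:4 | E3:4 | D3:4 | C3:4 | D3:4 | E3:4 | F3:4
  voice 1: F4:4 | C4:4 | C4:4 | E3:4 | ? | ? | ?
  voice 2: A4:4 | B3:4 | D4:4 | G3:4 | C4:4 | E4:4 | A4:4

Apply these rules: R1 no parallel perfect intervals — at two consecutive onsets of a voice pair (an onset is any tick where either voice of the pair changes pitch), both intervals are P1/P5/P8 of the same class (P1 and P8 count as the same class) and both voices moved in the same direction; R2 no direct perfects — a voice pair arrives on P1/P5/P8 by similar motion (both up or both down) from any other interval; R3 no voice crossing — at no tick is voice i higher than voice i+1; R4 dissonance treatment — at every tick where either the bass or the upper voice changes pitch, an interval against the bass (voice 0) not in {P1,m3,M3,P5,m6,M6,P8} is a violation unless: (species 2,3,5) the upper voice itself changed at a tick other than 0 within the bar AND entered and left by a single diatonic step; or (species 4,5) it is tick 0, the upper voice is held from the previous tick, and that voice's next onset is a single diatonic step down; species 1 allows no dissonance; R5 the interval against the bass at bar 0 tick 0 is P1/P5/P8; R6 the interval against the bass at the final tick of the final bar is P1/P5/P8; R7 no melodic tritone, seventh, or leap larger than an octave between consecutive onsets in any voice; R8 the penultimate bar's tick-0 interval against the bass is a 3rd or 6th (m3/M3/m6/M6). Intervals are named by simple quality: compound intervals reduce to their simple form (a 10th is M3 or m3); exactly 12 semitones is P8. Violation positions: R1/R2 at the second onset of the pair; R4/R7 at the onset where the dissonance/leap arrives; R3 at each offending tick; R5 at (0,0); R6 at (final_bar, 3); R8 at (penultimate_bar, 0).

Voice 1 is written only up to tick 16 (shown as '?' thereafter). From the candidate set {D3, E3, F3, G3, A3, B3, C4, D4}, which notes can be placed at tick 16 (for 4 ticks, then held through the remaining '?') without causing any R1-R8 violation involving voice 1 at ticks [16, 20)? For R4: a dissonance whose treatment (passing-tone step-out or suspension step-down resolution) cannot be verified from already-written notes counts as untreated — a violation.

D3: legal
E3: violates R4
F3: violates R2
G3: violates R4
A3: violates R2
B3: legal
C4: violates R2,R4
D4: violates R2,R3,R7

{B3, D3}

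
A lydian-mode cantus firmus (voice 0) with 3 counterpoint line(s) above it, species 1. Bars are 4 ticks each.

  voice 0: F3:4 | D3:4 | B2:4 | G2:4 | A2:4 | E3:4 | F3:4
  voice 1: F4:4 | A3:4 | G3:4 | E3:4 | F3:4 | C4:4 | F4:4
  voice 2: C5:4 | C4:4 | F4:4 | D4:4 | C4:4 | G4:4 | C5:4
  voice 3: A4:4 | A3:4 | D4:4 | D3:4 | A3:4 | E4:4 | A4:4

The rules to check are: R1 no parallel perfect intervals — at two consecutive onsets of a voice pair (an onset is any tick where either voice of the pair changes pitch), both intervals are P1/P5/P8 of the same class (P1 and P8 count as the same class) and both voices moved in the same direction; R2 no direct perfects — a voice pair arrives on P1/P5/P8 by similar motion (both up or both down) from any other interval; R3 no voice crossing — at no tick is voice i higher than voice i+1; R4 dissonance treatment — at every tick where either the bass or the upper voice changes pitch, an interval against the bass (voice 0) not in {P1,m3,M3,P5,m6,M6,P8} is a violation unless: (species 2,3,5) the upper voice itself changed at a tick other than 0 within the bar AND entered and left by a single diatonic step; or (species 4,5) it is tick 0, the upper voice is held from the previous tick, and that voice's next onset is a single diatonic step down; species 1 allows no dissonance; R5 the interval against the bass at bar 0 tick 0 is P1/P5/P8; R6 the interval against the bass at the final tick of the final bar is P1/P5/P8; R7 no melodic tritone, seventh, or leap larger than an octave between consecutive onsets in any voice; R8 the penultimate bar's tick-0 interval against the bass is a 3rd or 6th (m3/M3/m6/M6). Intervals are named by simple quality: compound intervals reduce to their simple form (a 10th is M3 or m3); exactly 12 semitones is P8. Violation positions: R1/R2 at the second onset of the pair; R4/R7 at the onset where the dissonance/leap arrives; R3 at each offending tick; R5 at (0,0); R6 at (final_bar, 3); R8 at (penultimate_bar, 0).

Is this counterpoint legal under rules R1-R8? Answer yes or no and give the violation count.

No (45 violations)

bar 0: v0=F3 v1=F4 v2=C5 v3=A4 (M3)
bar 1: v0=D3 v1=A3 v2=C4 v3=A3 (P5)
bar 2: v0=B2 v1=G3 v2=F4 v3=D4 (m3)
bar 3: v0=G2 v1=E3 v2=D4 v3=D3 (P5)
bar 4: v0=A2 v1=F3 v2=C4 v3=A3 (P8)
bar 5: v0=E3 v1=C4 v2=G4 v3=E4 (P8)
bar 6: v0=F3 v1=F4 v2=C5 v3=A4 (M3)
  R3 @ bar0.0: C5 above A4
  R5 @ bar0.0: opens on M3
  R3 @ bar0.1: C5 above A4
  R3 @ bar0.2: C5 above A4
  R3 @ bar0.3: C5 above A4
  R2 @ bar1.0: F3/F4 P8 -> D3/A3 P5 similar
  R2 @ bar1.0: F3/A4 M3 -> D3/A3 P5 similar
  R2 @ bar1.0: F4/A4 M3 -> A3/A3 P1 similar
  R3 @ bar1.0: C4 above A3
  R4 @ bar1.0: D3/C4 m7 untreated
  R3 @ bar1.1: C4 above A3
  R3 @ bar1.2: C4 above A3
  R3 @ bar1.3: C4 above A3
  R3 @ bar2.0: F4 above D4
  R4 @ bar2.0: B2/F4 TT untreated
  R3 @ bar2.1: F4 above D4
  R3 @ bar2.2: F4 above D4
  R3 @ bar2.3: F4 above D4
  R2 @ bar3.0: B2/F4 TT -> G2/D4 P5 similar
  R2 @ bar3.0: B2/D4 m3 -> G2/D3 P5 similar
  R2 @ bar3.0: F4/D4 m3 -> D4/D3 P8 similar
  R3 @ bar3.0: D4 above D3
  R3 @ bar3.1: D4 above D3
  R3 @ bar3.2: D4 above D3
  R3 @ bar3.3: D4 above D3
  R2 @ bar4.0: G2/D3 P5 -> A2/A3 P8 similar
  R3 @ bar4.0: C4 above A3
  R3 @ bar4.1: C4 above A3
  R3 @ bar4.2: C4 above A3
  R3 @ bar4.3: C4 above A3
  R1 @ bar5.0: A2/A3 P8 -> E3/E4 P8 similar
  R1 @ bar5.0: F3/C4 P5 -> C4/G4 P5 similar
  R3 @ bar5.0: G4 above E4
  R8 @ bar5.0: penult P8 not 3rd/6th
  R3 @ bar5.1: G4 above E4
  R3 @ bar5.2: G4 above E4
  R3 @ bar5.3: G4 above E4
  R1 @ bar6.0: C4/G4 P5 -> F4/C5 P5 similar
  R2 @ bar6.0: E3/C4 m6 -> F3/F4 P8 similar
  R2 @ bar6.0: E3/G4 m3 -> F3/C5 P5 similar
  R3 @ bar6.0: C5 above A4
  R3 @ bar6.1: C5 above A4
  R3 @ bar6.2: C5 above A4
  R3 @ bar6.3: C5 above A4
  R6 @ bar6.3: closes on M3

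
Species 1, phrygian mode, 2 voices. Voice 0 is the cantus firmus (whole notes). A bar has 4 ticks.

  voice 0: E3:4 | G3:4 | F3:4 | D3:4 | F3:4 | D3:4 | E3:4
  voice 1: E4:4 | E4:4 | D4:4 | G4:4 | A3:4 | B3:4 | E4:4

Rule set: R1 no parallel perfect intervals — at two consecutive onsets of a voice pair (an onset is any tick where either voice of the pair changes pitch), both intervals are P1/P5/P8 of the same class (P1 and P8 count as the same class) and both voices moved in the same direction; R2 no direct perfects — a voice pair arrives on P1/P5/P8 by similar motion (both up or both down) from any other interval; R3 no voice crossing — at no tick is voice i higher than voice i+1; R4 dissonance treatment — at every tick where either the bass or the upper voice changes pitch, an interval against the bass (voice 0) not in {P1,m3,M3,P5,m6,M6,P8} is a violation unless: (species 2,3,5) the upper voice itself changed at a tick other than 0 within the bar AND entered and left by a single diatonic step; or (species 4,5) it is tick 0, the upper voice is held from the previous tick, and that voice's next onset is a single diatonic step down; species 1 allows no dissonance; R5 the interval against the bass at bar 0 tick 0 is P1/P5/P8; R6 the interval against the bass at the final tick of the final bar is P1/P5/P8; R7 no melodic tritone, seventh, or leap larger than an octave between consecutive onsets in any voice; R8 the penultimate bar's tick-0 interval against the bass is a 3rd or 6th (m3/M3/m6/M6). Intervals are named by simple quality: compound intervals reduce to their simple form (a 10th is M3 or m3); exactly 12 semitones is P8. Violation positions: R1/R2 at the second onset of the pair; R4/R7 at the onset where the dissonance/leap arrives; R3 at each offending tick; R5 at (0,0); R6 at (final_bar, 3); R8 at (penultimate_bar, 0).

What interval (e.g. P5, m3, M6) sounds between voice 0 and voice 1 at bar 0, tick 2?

voice 0=E3 voice 1=E4 -> P8

P8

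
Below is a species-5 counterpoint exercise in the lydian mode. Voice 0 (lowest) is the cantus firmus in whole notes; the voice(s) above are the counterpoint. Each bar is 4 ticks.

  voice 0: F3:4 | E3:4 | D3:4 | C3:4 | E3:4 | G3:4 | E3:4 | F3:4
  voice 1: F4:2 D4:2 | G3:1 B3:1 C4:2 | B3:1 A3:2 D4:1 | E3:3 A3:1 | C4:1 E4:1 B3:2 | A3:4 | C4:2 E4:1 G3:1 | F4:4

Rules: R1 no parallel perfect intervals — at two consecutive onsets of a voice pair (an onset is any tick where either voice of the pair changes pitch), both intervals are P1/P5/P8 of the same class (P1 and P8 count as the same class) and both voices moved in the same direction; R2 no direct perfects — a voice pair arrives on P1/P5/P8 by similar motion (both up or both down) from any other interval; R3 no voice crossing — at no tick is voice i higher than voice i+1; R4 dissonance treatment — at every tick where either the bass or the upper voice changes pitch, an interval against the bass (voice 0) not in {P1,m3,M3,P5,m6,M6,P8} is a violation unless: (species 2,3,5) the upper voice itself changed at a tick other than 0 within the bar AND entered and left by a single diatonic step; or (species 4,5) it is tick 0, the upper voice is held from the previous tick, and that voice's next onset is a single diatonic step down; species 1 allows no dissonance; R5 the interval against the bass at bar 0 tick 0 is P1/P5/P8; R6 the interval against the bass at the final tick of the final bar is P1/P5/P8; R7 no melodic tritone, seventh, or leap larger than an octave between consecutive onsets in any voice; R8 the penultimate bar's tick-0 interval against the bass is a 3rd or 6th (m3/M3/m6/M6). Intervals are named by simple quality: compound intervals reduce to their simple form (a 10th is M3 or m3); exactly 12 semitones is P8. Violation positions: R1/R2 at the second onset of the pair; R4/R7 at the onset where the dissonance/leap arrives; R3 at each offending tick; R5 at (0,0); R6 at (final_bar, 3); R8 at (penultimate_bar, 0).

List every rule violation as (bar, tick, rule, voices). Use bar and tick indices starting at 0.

bar 0: v0=F3 v1=F4 downbeat P8
bar 1: v0=E3 v1=G3 downbeat m3
bar 2: v0=D3 v1=B3 downbeat M6
bar 3: v0=C3 v1=E3 downbeat M3
bar 4: v0=E3 v1=C4 downbeat m6
bar 5: v0=G3 v1=A3 downbeat M2
bar 6: v0=E3 v1=C4 downbeat m6
bar 7: v0=F3 v1=F4 downbeat P8
  -> R7 @ bar 3 tick 0 v(1,): D4->E3 leap 10st
  -> R4 @ bar 5 tick 0 v(0, 1): G3/A3 M2 untreated
  -> R2 @ bar 7 tick 0 v(0, 1): E3/G3 m3 -> F3/F4 P8 similar
  -> R7 @ bar 7 tick 0 v(1,): G3->F4 leap 10st

(3, 0, R7, (1,))
(5, 0, R4, (0, 1))
(7, 0, R2, (0, 1))
(7, 0, R7, (1,))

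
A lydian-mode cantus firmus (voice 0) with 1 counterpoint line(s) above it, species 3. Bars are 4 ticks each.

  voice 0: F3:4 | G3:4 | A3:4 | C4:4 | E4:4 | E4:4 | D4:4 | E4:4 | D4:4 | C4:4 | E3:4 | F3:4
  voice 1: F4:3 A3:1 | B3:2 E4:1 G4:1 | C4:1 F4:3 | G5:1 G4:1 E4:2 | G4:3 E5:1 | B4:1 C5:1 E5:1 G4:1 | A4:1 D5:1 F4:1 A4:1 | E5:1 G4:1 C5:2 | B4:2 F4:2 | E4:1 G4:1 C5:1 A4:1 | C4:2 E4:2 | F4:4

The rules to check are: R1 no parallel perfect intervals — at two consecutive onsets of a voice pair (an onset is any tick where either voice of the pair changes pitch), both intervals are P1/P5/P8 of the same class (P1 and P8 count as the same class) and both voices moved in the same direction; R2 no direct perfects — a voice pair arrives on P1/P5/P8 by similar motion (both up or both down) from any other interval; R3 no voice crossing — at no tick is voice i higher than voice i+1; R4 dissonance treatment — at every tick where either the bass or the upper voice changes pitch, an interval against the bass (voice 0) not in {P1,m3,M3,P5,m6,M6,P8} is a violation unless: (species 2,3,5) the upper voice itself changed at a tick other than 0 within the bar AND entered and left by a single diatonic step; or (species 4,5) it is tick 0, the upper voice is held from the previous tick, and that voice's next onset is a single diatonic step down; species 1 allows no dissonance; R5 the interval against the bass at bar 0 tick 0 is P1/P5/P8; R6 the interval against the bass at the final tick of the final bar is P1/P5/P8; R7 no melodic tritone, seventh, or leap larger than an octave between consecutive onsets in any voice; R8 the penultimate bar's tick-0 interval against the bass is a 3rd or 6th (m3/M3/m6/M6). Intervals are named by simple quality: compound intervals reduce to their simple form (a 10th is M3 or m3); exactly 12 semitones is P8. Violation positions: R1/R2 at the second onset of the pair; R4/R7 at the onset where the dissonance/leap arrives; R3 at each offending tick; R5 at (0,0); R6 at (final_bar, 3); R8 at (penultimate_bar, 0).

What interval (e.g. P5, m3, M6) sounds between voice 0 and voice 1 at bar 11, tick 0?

P8

voice 0=F3 voice 1=F4 -> P8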